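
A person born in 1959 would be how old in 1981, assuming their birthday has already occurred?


Birth year: 1959
Current year: 1981
Age = current year - birth year
Age = 1981 - 1959 = 22

22


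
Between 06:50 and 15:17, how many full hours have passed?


Start: 06:50
End: 15:17
Hour difference: 15 - 6 = 9 hours
Minute difference: 17 - 50 = -33 minutes
Total minutes: 507
Complete hours: 507 / 60 = 8 (remainder 27)

8


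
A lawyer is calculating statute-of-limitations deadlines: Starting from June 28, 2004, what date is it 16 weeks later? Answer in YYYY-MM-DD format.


Start: 2004-06-28
Weeks to add: 16
Convert to days: 16 x 7 = 112 days
Add 112 days to 2004-06-28
Result: 2004-10-18

2004-10-18


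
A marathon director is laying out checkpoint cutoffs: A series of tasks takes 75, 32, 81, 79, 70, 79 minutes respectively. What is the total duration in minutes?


Durations: 75, 32, 81, 79, 70, 79
Running sum: 75
+ 32 = 107
+ 81 = 188
+ 79 = 267
+ 70 = 337
+ 79 = 416
Total duration: 416 minutes
That is 6 hours and 56 minutes

416


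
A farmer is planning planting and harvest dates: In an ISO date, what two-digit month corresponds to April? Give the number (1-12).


Calendar month order:
3. March
4. April <--
5. May
April is month number 4

4


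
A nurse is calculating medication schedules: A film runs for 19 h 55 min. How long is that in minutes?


Hours: 19
Minutes: 55
Convert hours to minutes: 19 x 60 = 1140
Add remaining minutes: 1140 + 55 = 1195

1195


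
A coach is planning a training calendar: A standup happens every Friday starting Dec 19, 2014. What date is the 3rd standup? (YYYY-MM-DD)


First occurrence: 2014-12-19 (occurrence 1)
Each occurrence is 7 days after the previous.
Occurrence 3 is 2 weeks after the first.
2 weeks = 14 days
2014-12-19 + 14 days = 2015-01-02

2015-01-02


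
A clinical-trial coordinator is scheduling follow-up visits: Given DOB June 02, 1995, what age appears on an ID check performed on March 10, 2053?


Birth: 1995-06-02
Reference: 2053-03-10
Year difference: 2053 - 1995 = 58
Has birthday (06-02) occurred by 03-10? No
Birthday not yet reached this year -> subtract 1
Age in full years: 57

57


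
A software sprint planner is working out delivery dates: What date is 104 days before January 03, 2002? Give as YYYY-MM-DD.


Start: 2002-01-03
Subtracting 104 days
Days already passed in January: 3
After going back through January: 101 more days to subtract
December 2001: 31 days, 70 remaining
November 2001: 30 days, 40 remaining
October 2001: 31 days, 9 remaining
September 2001 has 30 days, need 9
Result: 2001-09-21

2001-09-21


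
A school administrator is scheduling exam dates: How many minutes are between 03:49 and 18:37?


Start time: 03:49 = 229 minutes from midnight
End time: 18:37 = 1117 minutes from midnight
Difference: 1117 - 229 = 888 minutes
That is 14 hours and 48 minutes

888


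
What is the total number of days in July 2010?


Month: July
Year: 2010
July is a 31-day month
Total: 31 days

31


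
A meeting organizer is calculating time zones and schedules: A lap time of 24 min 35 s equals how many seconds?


Minutes: 24
Seconds: 35
Convert minutes to seconds: 24 x 60 = 1440
Add remaining seconds: 1440 + 35 = 1475

1475


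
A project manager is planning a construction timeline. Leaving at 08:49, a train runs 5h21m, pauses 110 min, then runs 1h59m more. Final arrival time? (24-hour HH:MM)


Depart: 08:49
Leg 1: +321 min -> 14:10
Layover: +110 min -> 16:00
Leg 2: +119 min -> 17:59
Total travel: 550 minutes = 9h 10m
Arrival: 17:59

17:59


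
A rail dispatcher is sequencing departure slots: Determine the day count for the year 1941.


Year: 1941
Check leap year rules:
Divisible by 4? No
1941 is not a leap year
Days: 365

365


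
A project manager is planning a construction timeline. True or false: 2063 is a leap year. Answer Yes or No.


Year: 2063
Divisible by 4? 2063 / 4 = 515.75 -> No
Not divisible by 4, so NOT a leap year

No


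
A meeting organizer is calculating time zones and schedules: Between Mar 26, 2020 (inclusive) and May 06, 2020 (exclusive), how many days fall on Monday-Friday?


Start: 2020-03-26 (Thursday)
End (exclusive): 2020-05-06 (Wednesday)
Total calendar days: 41
Full weeks: 41 // 7 = 5 -> 25 weekdays
Remaining 6 days starting on Thursday:
  Thu(w), Fri(w), Sat(-), Sun(-), Mon(w), Tue(w) -> 4 weekdays
Total business days: 25 + 4 = 29

29


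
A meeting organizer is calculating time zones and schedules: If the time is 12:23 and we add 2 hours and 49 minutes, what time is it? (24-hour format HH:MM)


Start time: 12:23
Adding: 2 hours 49 minutes
Minutes: 23 + 49 = 72
Minute overflow: 72 >= 60, so carry 1 hour, minutes = 12
Hours: 12 + 2 + 1 = 15
Result: 15:12

15:12


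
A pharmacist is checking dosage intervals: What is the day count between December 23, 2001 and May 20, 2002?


Start date: 2001-12-23
End date: 2002-05-20
Dec 2001: +9 days
Jan 2002: +31 days
Feb 2002: +28 days
... (3 more months)
Total: 148 days

148


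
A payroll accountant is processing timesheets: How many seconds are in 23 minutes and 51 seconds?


Minutes: 23
Extra seconds: 51
Seconds per minute: 60
Minutes to seconds: 23 x 60 = 1380
Total: 1380 + 51 = 1431

1431


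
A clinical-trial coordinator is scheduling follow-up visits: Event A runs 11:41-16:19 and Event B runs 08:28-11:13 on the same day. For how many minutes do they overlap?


Interval A: [701, 979] minutes from midnight
Interval B: [508, 673] minutes from midnight
Overlap start = max(701, 508) = 701
Overlap end = min(979, 673) = 673
End <= start, so the intervals do not overlap: 0 minutes

0


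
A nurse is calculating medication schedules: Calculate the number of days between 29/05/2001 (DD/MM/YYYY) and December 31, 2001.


Start: May 29, 2001
End: December 31, 2001
Days left in May: 2
June: 30
July: 31
August: 31
September: 30
... plus remaining months
Sum of remaining months: 214
Total: 2 + 214 = 216

216


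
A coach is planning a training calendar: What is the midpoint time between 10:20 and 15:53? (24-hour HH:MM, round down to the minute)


Start time: 10:20 = 620 minutes from midnight
End time: 15:53 = 953 minutes from midnight
Sum: 620 + 953 = 1573
Midpoint: 1573 / 2 = 786 minutes
Convert: 786 / 60 = 13 hours, 6 minutes
Result: 13:06

13:06


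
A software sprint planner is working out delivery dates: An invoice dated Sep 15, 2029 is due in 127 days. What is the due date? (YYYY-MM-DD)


Start: 2029-09-15
Adding 127 days
Days remaining in September: 15
After September: 112 days still to add
October 2029: 31 days, 81 remaining
November 2029: 30 days, 51 remaining
December 2029: 31 days, 20 remaining
January 2030 has 31 days, need 20
Result: 2030-01-20

2030-01-20


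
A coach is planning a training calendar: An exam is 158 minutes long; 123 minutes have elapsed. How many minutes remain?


Total budget: 158 minutes
Time used: 123 minutes
Remaining: 158 - 123 = 35 minutes
Percent used: 77.8%
Percent remaining: 22.2%

35


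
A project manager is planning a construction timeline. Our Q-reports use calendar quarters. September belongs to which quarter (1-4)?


Month: September (month 9)
Q1: January-March (months 1-3)
Q2: April-June (months 4-6)
Q3: July-September (months 7-9)
Q4: October-December (months 10-12)
Month 9 falls in Q3

3


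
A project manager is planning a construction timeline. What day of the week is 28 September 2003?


Date: 2003-09-28
January 1, 2003 is a Wednesday
Day of year: 271
Offset from Jan 1: 270 days
270 mod 7 = 4
Result: Sunday

Sunday


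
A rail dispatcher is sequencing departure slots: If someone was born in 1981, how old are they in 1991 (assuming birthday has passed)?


Birth year: 1981
Current year: 1991
Age = current year - birth year
Age = 1991 - 1981 = 10

10


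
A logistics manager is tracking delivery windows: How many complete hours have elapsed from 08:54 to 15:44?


Start: 08:54
End: 15:44
Hour difference: 15 - 8 = 7 hours
Minute difference: 44 - 54 = -10 minutes
Total minutes: 410
Complete hours: 410 / 60 = 6 (remainder 50)

6


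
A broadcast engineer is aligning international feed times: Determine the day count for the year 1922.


Year: 1922
Check leap year rules:
Divisible by 4? No
1922 is not a leap year
Days: 365

365


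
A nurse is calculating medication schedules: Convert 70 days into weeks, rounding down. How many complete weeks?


Total days: 70
Days per week: 7
Division: 70 / 7 = 10 remainder 0
Complete weeks: 10
Remaining days: 0

10


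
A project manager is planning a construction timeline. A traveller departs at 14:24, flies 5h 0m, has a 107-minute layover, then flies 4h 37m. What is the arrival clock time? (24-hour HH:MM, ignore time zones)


Depart: 14:24
Leg 1: +300 min -> 19:24
Layover: +107 min -> 21:11
Leg 2: +277 min -> 01:48
Total travel: 684 minutes = 11h 24m
Arrival: 01:48

01:48


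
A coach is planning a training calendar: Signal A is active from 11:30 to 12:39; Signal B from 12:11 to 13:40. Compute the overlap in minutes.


Interval A: [690, 759] minutes from midnight
Interval B: [731, 820] minutes from midnight
Overlap start = max(690, 731) = 731
Overlap end = min(759, 820) = 759
Overlap = 759 - 731 = 28 minutes

28


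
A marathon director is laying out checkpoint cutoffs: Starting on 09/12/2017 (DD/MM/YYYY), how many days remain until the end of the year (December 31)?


Start: December 09, 2017
End: December 31, 2017
Days left in December: 22
Total: 22 days

22


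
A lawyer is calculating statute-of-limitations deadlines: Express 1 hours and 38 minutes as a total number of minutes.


Hours: 1
Extra minutes: 38
Minutes per hour: 60
Hours to minutes: 1 x 60 = 60
Total: 60 + 38 = 98

98


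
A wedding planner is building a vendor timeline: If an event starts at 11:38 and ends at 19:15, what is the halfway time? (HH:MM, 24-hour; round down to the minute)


Start time: 11:38 = 698 minutes from midnight
End time: 19:15 = 1155 minutes from midnight
Sum: 698 + 1155 = 1853
Midpoint: 1853 / 2 = 926 minutes
Convert: 926 / 60 = 15 hours, 26 minutes
Result: 15:26

15:26


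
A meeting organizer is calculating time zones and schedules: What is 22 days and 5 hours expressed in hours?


Days: 22
Extra hours: 5
Hours per day: 24
Days to hours: 22 x 24 = 528
Total: 528 + 5 = 533

533


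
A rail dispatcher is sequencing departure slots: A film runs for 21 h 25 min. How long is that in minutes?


Hours: 21
Minutes: 25
Convert hours to minutes: 21 x 60 = 1260
Add remaining minutes: 1260 + 25 = 1285

1285


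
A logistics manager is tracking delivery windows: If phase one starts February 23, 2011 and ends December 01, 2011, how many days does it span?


Start date: 2011-02-23
End date: 2011-12-01
Feb 2011: +6 days
Mar 2011: +31 days
Apr 2011: +30 days
... (7 more months)
Total: 281 days

281


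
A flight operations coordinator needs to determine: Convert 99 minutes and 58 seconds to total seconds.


Minutes: 99
Extra seconds: 58
Seconds per minute: 60
Minutes to seconds: 99 x 60 = 5940
Total: 5940 + 58 = 5998

5998


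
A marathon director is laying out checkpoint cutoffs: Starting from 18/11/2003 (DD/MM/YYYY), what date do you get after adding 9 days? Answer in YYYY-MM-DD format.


Start: 2003-11-18
Adding 9 days
Days remaining in November: 12
Result: 2003-11-27

2003-11-27


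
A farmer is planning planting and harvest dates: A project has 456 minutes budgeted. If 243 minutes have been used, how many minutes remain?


Total budget: 456 minutes
Time used: 243 minutes
Remaining: 456 - 243 = 213 minutes
Percent used: 53.3%
Percent remaining: 46.7%

213


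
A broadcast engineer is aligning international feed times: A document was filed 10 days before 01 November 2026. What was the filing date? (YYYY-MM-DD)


Start: 2026-11-01
Subtracting 10 days
Days already passed in November: 1
After going back through November: 9 more days to subtract
October 2026 has 31 days, need 9
Result: 2026-10-22

2026-10-22


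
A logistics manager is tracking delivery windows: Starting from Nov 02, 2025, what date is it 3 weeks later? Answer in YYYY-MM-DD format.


Start: 2025-11-02
Weeks to add: 3
Convert to days: 3 x 7 = 21 days
Add 21 days to 2025-11-02
Result: 2025-11-23

2025-11-23


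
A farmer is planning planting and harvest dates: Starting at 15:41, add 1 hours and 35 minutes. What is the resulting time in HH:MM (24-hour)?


Start time: 15:41
Adding: 1 hours 35 minutes
Minutes: 41 + 35 = 76
Minute overflow: 76 >= 60, so carry 1 hour, minutes = 16
Hours: 15 + 1 + 1 = 17
Result: 17:16

17:16


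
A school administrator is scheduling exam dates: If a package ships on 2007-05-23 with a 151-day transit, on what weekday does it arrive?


Start: 2007-05-23 (Wednesday)
Step 1 - find target date: add 151 days
  2007-05-23 + 151 days = 2007-10-21
Step 2 - day of week:
  151 mod 7 = 4
  Wednesday + 4 days -> Sunday
Result: Sunday (2007-10-21)

Sunday


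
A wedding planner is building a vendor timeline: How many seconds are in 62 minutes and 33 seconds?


Minutes: 62
Seconds: 33
Convert minutes to seconds: 62 x 60 = 3720
Add remaining seconds: 3720 + 33 = 3753

3753


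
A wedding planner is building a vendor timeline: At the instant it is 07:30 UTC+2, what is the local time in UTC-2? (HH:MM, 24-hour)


Local time: 07:30 at UTC+2 (offset 2h)
Target zone: UTC-2 (offset -2h)
Difference: -2 - (2) = -4 hours
Calculation: 7 + (-4) = 3
Result: 03:30

03:30


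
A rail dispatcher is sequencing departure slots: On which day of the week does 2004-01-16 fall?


Date: 2004-01-16
January 1, 2004 is a Thursday
Day of year: 16
Offset from Jan 1: 15 days
15 mod 7 = 1
Result: Friday

Friday


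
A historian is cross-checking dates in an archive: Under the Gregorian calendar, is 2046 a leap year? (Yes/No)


Year: 2046
Divisible by 4? 2046 / 4 = 511.5 -> No
Not divisible by 4, so NOT a leap year

No


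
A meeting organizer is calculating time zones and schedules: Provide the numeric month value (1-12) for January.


Calendar month order:
1. January <--
2. February
January is month number 1

1


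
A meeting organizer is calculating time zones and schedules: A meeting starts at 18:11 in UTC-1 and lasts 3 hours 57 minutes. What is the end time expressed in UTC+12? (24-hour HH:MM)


Start: 18:11 in UTC-1
Step 1 - add duration:
  minutes: 11 + 57 = 68 (carry 1h)
  hours: 18 + 3 + 1 = 22
  end in UTC-1: 22:08
Step 2 - convert UTC-1 -> UTC+12:
  offset difference: 12 - (-1) = 13 hours
  22 + (13) = 35 -> mod 24 = 11
Result: 11:08 in UTC+12

11:08


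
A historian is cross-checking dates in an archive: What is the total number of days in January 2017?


Month: January
Year: 2017
January is a 31-day month
Total: 31 days

31


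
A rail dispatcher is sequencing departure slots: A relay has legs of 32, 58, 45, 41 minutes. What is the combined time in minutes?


Durations: 32, 58, 45, 41
Running sum: 32
+ 58 = 90
+ 45 = 135
+ 41 = 176
Total duration: 176 minutes
That is 2 hours and 56 minutes

176


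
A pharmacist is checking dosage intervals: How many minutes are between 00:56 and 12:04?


Start time: 00:56 = 56 minutes from midnight
End time: 12:04 = 724 minutes from midnight
Difference: 724 - 56 = 668 minutes
That is 11 hours and 8 minutes

668


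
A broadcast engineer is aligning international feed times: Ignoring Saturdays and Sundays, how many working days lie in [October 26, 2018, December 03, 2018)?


Start: 2018-10-26 (Friday)
End (exclusive): 2018-12-03 (Monday)
Total calendar days: 38
Full weeks: 38 // 7 = 5 -> 25 weekdays
Remaining 3 days starting on Friday:
  Fri(w), Sat(-), Sun(-) -> 1 weekdays
Total business days: 25 + 1 = 26

26


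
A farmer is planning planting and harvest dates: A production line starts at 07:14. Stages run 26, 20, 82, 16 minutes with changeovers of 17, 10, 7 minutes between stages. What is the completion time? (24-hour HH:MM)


Start: 07:14 = 434 min from midnight
  after task 1 (26 min): 07:40
  after break (17 min): 07:57
  after task 2 (20 min): 08:17
  after break (10 min): 08:27
  after task 3 (82 min): 09:49
  after break (7 min): 09:56
  after task 4 (16 min): 10:12
Total elapsed: 178 minutes
End time: 10:12

10:12


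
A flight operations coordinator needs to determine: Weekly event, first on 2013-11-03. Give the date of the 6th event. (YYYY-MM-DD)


First occurrence: 2013-11-03 (occurrence 1)
Each occurrence is 7 days after the previous.
Occurrence 6 is 5 weeks after the first.
5 weeks = 35 days
2013-11-03 + 35 days = 2013-12-08

2013-12-08


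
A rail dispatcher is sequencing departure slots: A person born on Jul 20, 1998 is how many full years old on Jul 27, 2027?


Birth: 1998-07-20
Reference: 2027-07-27
Year difference: 2027 - 1998 = 29
Has birthday (07-20) occurred by 07-27? Yes
Age in full years: 29

29


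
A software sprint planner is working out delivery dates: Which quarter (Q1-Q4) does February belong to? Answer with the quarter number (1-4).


Month: February (month 2)
Q1: January-March (months 1-3)
Q2: April-June (months 4-6)
Q3: July-September (months 7-9)
Q4: October-December (months 10-12)
Month 2 falls in Q1

1


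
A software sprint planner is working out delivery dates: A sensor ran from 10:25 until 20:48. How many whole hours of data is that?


Start: 10:25
End: 20:48
Hour difference: 20 - 10 = 10 hours
Minute difference: 48 - 25 = 23 minutes
Total minutes: 623
Complete hours: 623 / 60 = 10 (remainder 23)

10


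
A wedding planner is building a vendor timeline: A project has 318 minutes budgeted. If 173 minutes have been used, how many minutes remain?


Total budget: 318 minutes
Time used: 173 minutes
Remaining: 318 - 173 = 145 minutes
Percent used: 54.4%
Percent remaining: 45.6%

145


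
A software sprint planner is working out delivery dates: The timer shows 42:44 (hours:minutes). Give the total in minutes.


Hours: 42
Minutes: 44
Convert hours to minutes: 42 x 60 = 2520
Add remaining minutes: 2520 + 44 = 2564

2564


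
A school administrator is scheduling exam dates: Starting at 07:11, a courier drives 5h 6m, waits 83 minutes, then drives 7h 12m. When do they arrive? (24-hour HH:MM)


Depart: 07:11
Leg 1: +306 min -> 12:17
Layover: +83 min -> 13:40
Leg 2: +432 min -> 20:52
Total travel: 821 minutes = 13h 41m
Arrival: 20:52

20:52


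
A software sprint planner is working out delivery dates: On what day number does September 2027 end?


Month: September
Year: 2027
September is a 30-day month
Total: 30 days

30


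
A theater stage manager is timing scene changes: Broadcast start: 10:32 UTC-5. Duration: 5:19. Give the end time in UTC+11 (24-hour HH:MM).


Start: 10:32 in UTC-5
Step 1 - add duration:
  minutes: 32 + 19 = 51
  hours: 10 + 5 + 0 = 15
  end in UTC-5: 15:51
Step 2 - convert UTC-5 -> UTC+11:
  offset difference: 11 - (-5) = 16 hours
  15 + (16) = 31 -> mod 24 = 7
Result: 07:51 in UTC+11

07:51


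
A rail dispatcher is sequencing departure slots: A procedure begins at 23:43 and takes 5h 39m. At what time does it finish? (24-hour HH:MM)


Start time: 23:43
Adding: 5 hours 39 minutes
Minutes: 43 + 39 = 82
Minute overflow: 82 >= 60, so carry 1 hour, minutes = 22
Hours: 23 + 5 + 1 = 29
Hour wraparound: 29 mod 24 = 5
Result: 05:22

05:22


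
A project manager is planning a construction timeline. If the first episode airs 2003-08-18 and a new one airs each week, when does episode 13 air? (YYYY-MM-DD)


First occurrence: 2003-08-18 (occurrence 1)
Each occurrence is 7 days after the previous.
Occurrence 13 is 12 weeks after the first.
12 weeks = 84 days
2003-08-18 + 84 days = 2003-11-10

2003-11-10


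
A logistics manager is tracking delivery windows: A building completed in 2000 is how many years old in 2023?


Birth year: 2000
Current year: 2023
Age = current year - birth year
Age = 2023 - 2000 = 23

23


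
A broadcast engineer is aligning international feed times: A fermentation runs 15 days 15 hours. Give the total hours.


Days: 15
Extra hours: 15
Hours per day: 24
Days to hours: 15 x 24 = 360
Total: 360 + 15 = 375

375


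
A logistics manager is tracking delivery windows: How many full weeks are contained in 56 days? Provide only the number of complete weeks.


Total days: 56
Days per week: 7
Division: 56 / 7 = 8 remainder 0
Complete weeks: 8
Remaining days: 0

8


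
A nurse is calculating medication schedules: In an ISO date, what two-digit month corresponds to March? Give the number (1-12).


Calendar month order:
2. February
3. March <--
4. April
March is month number 3

3


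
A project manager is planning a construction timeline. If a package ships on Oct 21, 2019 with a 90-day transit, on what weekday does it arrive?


Start: 2019-10-21 (Monday)
Step 1 - find target date: add 90 days
  2019-10-21 + 90 days = 2020-01-19
Step 2 - day of week:
  90 mod 7 = 6
  Monday + 6 days -> Sunday
Result: Sunday (2020-01-19)

Sunday


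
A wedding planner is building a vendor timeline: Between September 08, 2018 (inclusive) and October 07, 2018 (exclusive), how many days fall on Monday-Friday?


Start: 2018-09-08 (Saturday)
End (exclusive): 2018-10-07 (Sunday)
Total calendar days: 29
Full weeks: 29 // 7 = 4 -> 20 weekdays
Remaining 1 days starting on Saturday:
  Sat(-) -> 0 weekdays
Total business days: 20 + 0 = 20

20


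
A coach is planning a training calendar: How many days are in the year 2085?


Year: 2085
Check leap year rules:
Divisible by 4? No
2085 is not a leap year
Days: 365

365


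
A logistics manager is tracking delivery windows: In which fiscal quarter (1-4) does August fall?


Month: August (month 8)
Q1: January-March (months 1-3)
Q2: April-June (months 4-6)
Q3: July-September (months 7-9)
Q4: October-December (months 10-12)
Month 8 falls in Q3

3


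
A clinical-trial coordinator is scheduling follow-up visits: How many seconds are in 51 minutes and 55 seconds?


Minutes: 51
Seconds: 55
Convert minutes to seconds: 51 x 60 = 3060
Add remaining seconds: 3060 + 55 = 3115

3115


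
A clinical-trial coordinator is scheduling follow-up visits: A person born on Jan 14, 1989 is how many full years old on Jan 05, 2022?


Birth: 1989-01-14
Reference: 2022-01-05
Year difference: 2022 - 1989 = 33
Has birthday (01-14) occurred by 01-05? No
Birthday not yet reached this year -> subtract 1
Age in full years: 32

32


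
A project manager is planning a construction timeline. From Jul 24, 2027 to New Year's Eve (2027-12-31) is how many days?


Start: July 24, 2027
End: December 31, 2027
Days left in July: 7
August: 31
September: 30
October: 31
November: 30
... plus remaining months
Sum of remaining months: 153
Total: 7 + 153 = 160

160


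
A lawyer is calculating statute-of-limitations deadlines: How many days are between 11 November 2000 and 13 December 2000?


Start date: 2000-11-11
End date: 2000-12-13
Nov 2000: +20 days
Dec 2000: +12 days
Total: 32 days

32


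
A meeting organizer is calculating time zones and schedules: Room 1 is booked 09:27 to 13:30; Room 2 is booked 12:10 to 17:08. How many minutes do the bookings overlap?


Interval A: [567, 810] minutes from midnight
Interval B: [730, 1028] minutes from midnight
Overlap start = max(567, 730) = 730
Overlap end = min(810, 1028) = 810
Overlap = 810 - 730 = 80 minutes

80


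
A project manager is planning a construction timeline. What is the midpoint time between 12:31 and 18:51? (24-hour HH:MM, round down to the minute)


Start time: 12:31 = 751 minutes from midnight
End time: 18:51 = 1131 minutes from midnight
Sum: 751 + 1131 = 1882
Midpoint: 1882 / 2 = 941 minutes
Convert: 941 / 60 = 15 hours, 41 minutes
Result: 15:41

15:41


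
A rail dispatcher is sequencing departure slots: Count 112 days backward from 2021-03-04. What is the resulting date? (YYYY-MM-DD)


Start: 2021-03-04
Subtracting 112 days
Days already passed in March: 4
After going back through March: 108 more days to subtract
February 2021: 28 days, 80 remaining
January 2021: 31 days, 49 remaining
December 2020: 31 days, 18 remaining
November 2020 has 30 days, need 18
Result: 2020-11-12

2020-11-12


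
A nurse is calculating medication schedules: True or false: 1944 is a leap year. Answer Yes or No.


Year: 1944
Divisible by 4? 1944 / 4 = 486.0 -> Yes
Divisible by 100? 1944 / 100 = 19.44 -> No
Divisible by 4 but not 100, so it IS a leap year

Yes


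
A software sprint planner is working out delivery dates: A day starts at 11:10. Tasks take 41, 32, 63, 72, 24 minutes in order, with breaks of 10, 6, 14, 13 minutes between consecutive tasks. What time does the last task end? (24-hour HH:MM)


Start: 11:10 = 670 min from midnight
  after task 1 (41 min): 11:51
  after break (10 min): 12:01
  after task 2 (32 min): 12:33
  after break (6 min): 12:39
  after task 3 (63 min): 13:42
  after break (14 min): 13:56
  after task 4 (72 min): 15:08
  after break (13 min): 15:21
  after task 5 (24 min): 15:45
Total elapsed: 275 minutes
End time: 15:45

15:45


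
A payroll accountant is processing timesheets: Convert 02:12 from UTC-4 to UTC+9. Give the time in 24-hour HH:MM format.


Local time: 02:12 at UTC-4 (offset -4h)
Target zone: UTC+9 (offset 9h)
Difference: 9 - (-4) = 13 hours
Calculation: 2 + (13) = 15
Result: 15:12

15:12


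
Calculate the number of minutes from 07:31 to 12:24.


Start time: 07:31 = 451 minutes from midnight
End time: 12:24 = 744 minutes from midnight
Difference: 744 - 451 = 293 minutes
That is 4 hours and 53 minutes

293


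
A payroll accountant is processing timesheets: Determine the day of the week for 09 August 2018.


Date: 2018-08-09
January 1, 2018 is a Monday
Day of year: 221
Offset from Jan 1: 220 days
220 mod 7 = 3
Result: Thursday

Thursday


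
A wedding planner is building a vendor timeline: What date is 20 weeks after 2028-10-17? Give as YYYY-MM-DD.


Start: 2028-10-17
Weeks to add: 20
Convert to days: 20 x 7 = 140 days
Add 140 days to 2028-10-17
Result: 2029-03-06

2029-03-06


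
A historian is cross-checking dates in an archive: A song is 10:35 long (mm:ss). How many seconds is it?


Minutes: 10
Extra seconds: 35
Seconds per minute: 60
Minutes to seconds: 10 x 60 = 600
Total: 600 + 35 = 635

635


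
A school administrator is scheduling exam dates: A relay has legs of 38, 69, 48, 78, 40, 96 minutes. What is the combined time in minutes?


Durations: 38, 69, 48, 78, 40, 96
Running sum: 38
+ 69 = 107
+ 48 = 155
+ 78 = 233
+ 40 = 273
+ 96 = 369
Total duration: 369 minutes
That is 6 hours and 9 minutes

369


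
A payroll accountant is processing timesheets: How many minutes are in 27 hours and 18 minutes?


Hours: 27
Extra minutes: 18
Minutes per hour: 60
Hours to minutes: 27 x 60 = 1620
Total: 1620 + 18 = 1638

1638


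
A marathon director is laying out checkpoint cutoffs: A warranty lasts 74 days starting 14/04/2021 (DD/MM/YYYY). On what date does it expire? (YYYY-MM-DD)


Start: 2021-04-14
Adding 74 days
Days remaining in April: 16
After April: 58 days still to add
May 2021: 31 days, 27 remaining
June 2021 has 30 days, need 27
Result: 2021-06-27

2021-06-27


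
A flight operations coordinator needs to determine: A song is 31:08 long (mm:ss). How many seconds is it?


Minutes: 31
Extra seconds: 8
Seconds per minute: 60
Minutes to seconds: 31 x 60 = 1860
Total: 1860 + 8 = 1868

1868


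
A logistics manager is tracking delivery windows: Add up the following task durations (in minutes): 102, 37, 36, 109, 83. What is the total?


Durations: 102, 37, 36, 109, 83
Running sum: 102
+ 37 = 139
+ 36 = 175
+ 109 = 284
+ 83 = 367
Total duration: 367 minutes
That is 6 hours and 7 minutes

367


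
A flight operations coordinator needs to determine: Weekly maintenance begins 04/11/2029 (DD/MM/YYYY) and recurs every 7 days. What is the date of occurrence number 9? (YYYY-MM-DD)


First occurrence: 2029-11-04 (occurrence 1)
Each occurrence is 7 days after the previous.
Occurrence 9 is 8 weeks after the first.
8 weeks = 56 days
2029-11-04 + 56 days = 2029-12-30

2029-12-30


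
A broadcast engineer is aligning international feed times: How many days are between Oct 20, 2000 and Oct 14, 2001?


Start date: 2000-10-20
End date: 2001-10-14
Oct 2000: +12 days
Nov 2000: +30 days
Dec 2000: +31 days
... (10 more months)
Total: 359 days

359


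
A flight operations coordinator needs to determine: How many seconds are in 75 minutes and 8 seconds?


Minutes: 75
Seconds: 8
Convert minutes to seconds: 75 x 60 = 4500
Add remaining seconds: 4500 + 8 = 4508

4508


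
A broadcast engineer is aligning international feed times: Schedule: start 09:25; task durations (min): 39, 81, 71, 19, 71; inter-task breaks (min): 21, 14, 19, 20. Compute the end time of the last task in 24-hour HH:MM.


Start: 09:25 = 565 min from midnight
  after task 1 (39 min): 10:04
  after break (21 min): 10:25
  after task 2 (81 min): 11:46
  after break (14 min): 12:00
  after task 3 (71 min): 13:11
  after break (19 min): 13:30
  after task 4 (19 min): 13:49
  after break (20 min): 14:09
  after task 5 (71 min): 15:20
Total elapsed: 355 minutes
End time: 15:20

15:20


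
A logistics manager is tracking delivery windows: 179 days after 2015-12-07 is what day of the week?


Start: 2015-12-07 (Monday)
Step 1 - find target date: add 179 days
  2015-12-07 + 179 days = 2016-06-03
Step 2 - day of week:
  179 mod 7 = 4
  Monday + 4 days -> Friday
Result: Friday (2016-06-03)

Friday


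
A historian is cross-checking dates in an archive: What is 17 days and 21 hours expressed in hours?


Days: 17
Extra hours: 21
Hours per day: 24
Days to hours: 17 x 24 = 408
Total: 408 + 21 = 429

429


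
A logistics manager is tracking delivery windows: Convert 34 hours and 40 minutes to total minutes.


Hours: 34
Minutes: 40
Convert hours to minutes: 34 x 60 = 2040
Add remaining minutes: 2040 + 40 = 2080

2080


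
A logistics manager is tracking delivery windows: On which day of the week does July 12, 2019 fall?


Date: 2019-07-12
January 1, 2019 is a Tuesday
Day of year: 193
Offset from Jan 1: 192 days
192 mod 7 = 3
Result: Friday

Friday


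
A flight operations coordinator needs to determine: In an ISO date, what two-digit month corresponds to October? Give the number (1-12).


Calendar month order:
9. September
10. October <--
11. November
October is month number 10

10


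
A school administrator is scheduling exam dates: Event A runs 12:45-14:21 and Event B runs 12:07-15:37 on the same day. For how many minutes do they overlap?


Interval A: [765, 861] minutes from midnight
Interval B: [727, 937] minutes from midnight
Overlap start = max(765, 727) = 765
Overlap end = min(861, 937) = 861
Overlap = 861 - 765 = 96 minutes

96


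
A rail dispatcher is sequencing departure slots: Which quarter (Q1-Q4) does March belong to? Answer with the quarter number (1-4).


Month: March (month 3)
Q1: January-March (months 1-3)
Q2: April-June (months 4-6)
Q3: July-September (months 7-9)
Q4: October-December (months 10-12)
Month 3 falls in Q1

1


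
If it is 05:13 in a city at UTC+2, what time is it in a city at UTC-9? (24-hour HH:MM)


Local time: 05:13 at UTC+2 (offset 2h)
Target zone: UTC-9 (offset -9h)
Difference: -9 - (2) = -11 hours
Calculation: 5 + (-11) = -6
Wraparound: (-6) mod 24 = 18
Result: 18:13

18:13


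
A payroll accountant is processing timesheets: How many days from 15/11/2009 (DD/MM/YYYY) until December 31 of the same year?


Start: November 15, 2009
End: December 31, 2009
Days left in November: 15
December: 31
Sum of remaining months: 31
Total: 15 + 31 = 46

46


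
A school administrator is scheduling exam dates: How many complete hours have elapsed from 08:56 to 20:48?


Start: 08:56
End: 20:48
Hour difference: 20 - 8 = 12 hours
Minute difference: 48 - 56 = -8 minutes
Total minutes: 712
Complete hours: 712 / 60 = 11 (remainder 52)

11


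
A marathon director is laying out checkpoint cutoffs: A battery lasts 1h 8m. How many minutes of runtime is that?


Hours: 1
Extra minutes: 8
Minutes per hour: 60
Hours to minutes: 1 x 60 = 60
Total: 60 + 8 = 68

68


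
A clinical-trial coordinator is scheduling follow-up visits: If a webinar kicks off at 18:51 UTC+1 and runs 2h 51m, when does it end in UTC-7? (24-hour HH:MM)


Start: 18:51 in UTC+1
Step 1 - add duration:
  minutes: 51 + 51 = 102 (carry 1h)
  hours: 18 + 2 + 1 = 21
  end in UTC+1: 21:42
Step 2 - convert UTC+1 -> UTC-7:
  offset difference: -7 - (1) = -8 hours
  21 + (-8) = 13 -> mod 24 = 13
Result: 13:42 in UTC-7

13:42


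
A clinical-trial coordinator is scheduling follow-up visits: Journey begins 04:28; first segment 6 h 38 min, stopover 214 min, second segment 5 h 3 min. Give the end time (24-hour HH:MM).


Depart: 04:28
Leg 1: +398 min -> 11:06
Layover: +214 min -> 14:40
Leg 2: +303 min -> 19:43
Total travel: 915 minutes = 15h 15m
Arrival: 19:43

19:43


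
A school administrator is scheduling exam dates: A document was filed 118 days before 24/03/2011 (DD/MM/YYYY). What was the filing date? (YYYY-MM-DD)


Start: 2011-03-24
Subtracting 118 days
Days already passed in March: 24
After going back through March: 94 more days to subtract
February 2011: 28 days, 66 remaining
January 2011: 31 days, 35 remaining
December 2010: 31 days, 4 remaining
November 2010 has 30 days, need 4
Result: 2010-11-26

2010-11-26


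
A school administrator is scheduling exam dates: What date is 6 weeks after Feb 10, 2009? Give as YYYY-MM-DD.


Start: 2009-02-10
Weeks to add: 6
Convert to days: 6 x 7 = 42 days
Add 42 days to 2009-02-10
Result: 2009-03-24

2009-03-24


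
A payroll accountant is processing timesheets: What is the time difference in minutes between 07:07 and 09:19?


Start time: 07:07 = 427 minutes from midnight
End time: 09:19 = 559 minutes from midnight
Difference: 559 - 427 = 132 minutes
That is 2 hours and 12 minutes

132


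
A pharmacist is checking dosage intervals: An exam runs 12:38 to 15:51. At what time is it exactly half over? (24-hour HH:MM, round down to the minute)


Start time: 12:38 = 758 minutes from midnight
End time: 15:51 = 951 minutes from midnight
Sum: 758 + 951 = 1709
Midpoint: 1709 / 2 = 854 minutes
Convert: 854 / 60 = 14 hours, 14 minutes
Result: 14:14

14:14


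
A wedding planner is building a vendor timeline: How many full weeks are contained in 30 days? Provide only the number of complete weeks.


Total days: 30
Days per week: 7
Division: 30 / 7 = 4 remainder 2
Complete weeks: 4
Remaining days: 2

4


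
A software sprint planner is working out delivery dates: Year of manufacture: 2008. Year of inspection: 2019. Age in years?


Birth year: 2008
Current year: 2019
Age = current year - birth year
Age = 2019 - 2008 = 11

11


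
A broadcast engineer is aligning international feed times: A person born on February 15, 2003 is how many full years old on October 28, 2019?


Birth: 2003-02-15
Reference: 2019-10-28
Year difference: 2019 - 2003 = 16
Has birthday (02-15) occurred by 10-28? Yes
Age in full years: 16

16


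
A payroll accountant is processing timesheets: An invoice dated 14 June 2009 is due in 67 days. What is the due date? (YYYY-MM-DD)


Start: 2009-06-14
Adding 67 days
Days remaining in June: 16
After June: 51 days still to add
July 2009: 31 days, 20 remaining
August 2009 has 31 days, need 20
Result: 2009-08-20

2009-08-20


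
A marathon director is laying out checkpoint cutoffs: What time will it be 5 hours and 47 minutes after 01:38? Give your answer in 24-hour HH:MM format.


Start time: 01:38
Adding: 5 hours 47 minutes
Minutes: 38 + 47 = 85
Minute overflow: 85 >= 60, so carry 1 hour, minutes = 25
Hours: 1 + 5 + 1 = 7
Result: 07:25

07:25


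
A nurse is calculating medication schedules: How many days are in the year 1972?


Year: 1972
Check leap year rules:
Divisible by 4? Yes
Divisible by 100? No
1972 is a leap year
Days: 366

366


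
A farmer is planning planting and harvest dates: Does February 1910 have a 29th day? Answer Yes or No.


Year: 1910
Divisible by 4? 1910 / 4 = 477.5 -> No
Not divisible by 4, so NOT a leap year

No


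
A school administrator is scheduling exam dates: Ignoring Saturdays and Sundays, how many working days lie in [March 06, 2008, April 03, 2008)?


Start: 2008-03-06 (Thursday)
End (exclusive): 2008-04-03 (Thursday)
Total calendar days: 28
Full weeks: 28 // 7 = 4 -> 20 weekdays
Remaining 0 days starting on Thursday:
Total business days: 20 + 0 = 20

20


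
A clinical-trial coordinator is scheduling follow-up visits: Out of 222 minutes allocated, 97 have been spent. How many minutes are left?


Total budget: 222 minutes
Time used: 97 minutes
Remaining: 222 - 97 = 125 minutes
Percent used: 43.7%
Percent remaining: 56.3%

125


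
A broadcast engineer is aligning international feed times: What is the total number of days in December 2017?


Month: December
Year: 2017
December is a 31-day month
Total: 31 days

31


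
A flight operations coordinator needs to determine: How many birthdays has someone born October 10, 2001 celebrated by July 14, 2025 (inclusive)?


Birth: 2001-10-10
Reference: 2025-07-14
Year difference: 2025 - 2001 = 24
Has birthday (10-10) occurred by 07-14? No
Birthday not yet reached this year -> subtract 1
Age in full years: 23

23


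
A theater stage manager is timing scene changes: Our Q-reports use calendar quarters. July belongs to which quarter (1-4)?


Month: July (month 7)
Q1: January-March (months 1-3)
Q2: April-June (months 4-6)
Q3: July-September (months 7-9)
Q4: October-December (months 10-12)
Month 7 falls in Q3

3


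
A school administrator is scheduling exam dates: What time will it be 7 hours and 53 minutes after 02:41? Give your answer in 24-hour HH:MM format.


Start time: 02:41
Adding: 7 hours 53 minutes
Minutes: 41 + 53 = 94
Minute overflow: 94 >= 60, so carry 1 hour, minutes = 34
Hours: 2 + 7 + 1 = 10
Result: 10:34

10:34


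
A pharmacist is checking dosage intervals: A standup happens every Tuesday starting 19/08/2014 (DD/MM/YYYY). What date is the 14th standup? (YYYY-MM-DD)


First occurrence: 2014-08-19 (occurrence 1)
Each occurrence is 7 days after the previous.
Occurrence 14 is 13 weeks after the first.
13 weeks = 91 days
2014-08-19 + 91 days = 2014-11-18

2014-11-18


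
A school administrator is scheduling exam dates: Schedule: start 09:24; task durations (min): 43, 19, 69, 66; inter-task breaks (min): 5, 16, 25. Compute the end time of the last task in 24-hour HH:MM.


Start: 09:24 = 564 min from midnight
  after task 1 (43 min): 10:07
  after break (5 min): 10:12
  after task 2 (19 min): 10:31
  after break (16 min): 10:47
  after task 3 (69 min): 11:56
  after break (25 min): 12:21
  after task 4 (66 min): 13:27
Total elapsed: 243 minutes
End time: 13:27

13:27


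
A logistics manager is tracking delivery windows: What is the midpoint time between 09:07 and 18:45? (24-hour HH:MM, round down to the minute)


Start time: 09:07 = 547 minutes from midnight
End time: 18:45 = 1125 minutes from midnight
Sum: 547 + 1125 = 1672
Midpoint: 1672 / 2 = 836 minutes
Convert: 836 / 60 = 13 hours, 56 minutes
Result: 13:56

13:56


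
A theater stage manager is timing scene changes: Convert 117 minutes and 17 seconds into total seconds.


Minutes: 117
Seconds: 17
Convert minutes to seconds: 117 x 60 = 7020
Add remaining seconds: 7020 + 17 = 7037

7037


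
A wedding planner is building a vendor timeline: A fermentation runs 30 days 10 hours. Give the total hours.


Days: 30
Extra hours: 10
Hours per day: 24
Days to hours: 30 x 24 = 720
Total: 720 + 10 = 730

730


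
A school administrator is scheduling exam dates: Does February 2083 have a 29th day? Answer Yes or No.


Year: 2083
Divisible by 4? 2083 / 4 = 520.75 -> No
Not divisible by 4, so NOT a leap year

No
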